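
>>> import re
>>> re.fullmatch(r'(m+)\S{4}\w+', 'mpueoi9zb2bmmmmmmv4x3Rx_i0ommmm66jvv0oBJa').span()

(0, 41)

`re.fullmatch` requires the pattern to consume the entire string.
The match spans [0:41] → 'mpueoi9zb2bmmmmmmv4x3Rx_i0ommmm66jvv0oBJa'.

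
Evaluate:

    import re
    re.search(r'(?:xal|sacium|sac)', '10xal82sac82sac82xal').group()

`search` walks the string left to right and returns the first match it finds.
The match spans [2:5] → 'xal'.

'xal'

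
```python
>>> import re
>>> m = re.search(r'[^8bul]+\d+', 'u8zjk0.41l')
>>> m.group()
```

'zjk0.41'

Pattern: one or more of any character except [8bul]; then one or more of a digit.
`re.search` tries every starting position until one works.
The match spans [2:9] → 'zjk0.41'.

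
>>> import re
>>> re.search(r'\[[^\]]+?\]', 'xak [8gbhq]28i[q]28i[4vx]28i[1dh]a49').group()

'[8gbhq]'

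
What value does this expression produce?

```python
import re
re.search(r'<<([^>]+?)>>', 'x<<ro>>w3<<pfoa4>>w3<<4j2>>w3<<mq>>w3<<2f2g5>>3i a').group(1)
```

`search` walks the string left to right and returns the first match it finds.
The match spans [1:7] → '<<ro>>'.
Captured: group 1 = 'ro'.

'ro'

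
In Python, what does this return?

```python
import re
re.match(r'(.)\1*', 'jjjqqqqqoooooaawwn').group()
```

A backreference is literal: `\1` must see the identical characters the first group matched.
`re.match` won't scan ahead — the pattern has to work from the very first character.
The match spans [0:3] → 'jjj'.
Captured: group 1 = 'j'.

'jjj'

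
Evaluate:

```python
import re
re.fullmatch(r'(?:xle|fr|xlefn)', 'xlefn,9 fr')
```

None

`re.fullmatch` requires the pattern to consume the entire string.
Here there's no way to consume every character, so the call returns None.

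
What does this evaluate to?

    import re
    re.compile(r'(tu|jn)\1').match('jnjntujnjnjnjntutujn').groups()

`\1` is not a pattern — it's the concrete string captured by group 1, re-applied verbatim.
`match` is anchored at position 0; if the pattern doesn't fit there, it returns None.
The match spans [0:4] → 'jnjn'.
Captured: group 1 = 'jn'.

('jn',)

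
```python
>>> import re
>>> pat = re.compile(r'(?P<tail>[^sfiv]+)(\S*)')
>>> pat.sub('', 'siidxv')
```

'sii'

The pattern matches one or more of any character except [sfiv] (captured as 'tail'); then zero or more of a non-whitespace character (captured).
Matches: at [3:6] → 'dxv'.
`sub` substitutes '' at each match site.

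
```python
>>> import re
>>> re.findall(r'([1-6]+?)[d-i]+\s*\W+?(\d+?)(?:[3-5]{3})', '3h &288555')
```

[('3', '288')]

This matches one or more of a character in [1-6] (lazy) (captured); then one or more of a character in [d-i]; then zero or more of whitespace, then one or more of a non-word character (lazy); then one or more of a digit (lazy) (captured); then exactly 3 of a character in [3-5] (non-capturing group).
Matches: at [0:10] match '3h &288555', groups = ('3', '288').
`findall` packs the 2 group values into a tuple for every match.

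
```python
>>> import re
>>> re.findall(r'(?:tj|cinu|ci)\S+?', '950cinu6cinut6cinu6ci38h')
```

['cinu6', 'cinut', 'cinu6', 'ci3']

The regex engine tests alternatives in the order written; an earlier branch that matches wins even if a later one would match more.
Walking the string: at [3:8] → 'cinu6'; at [8:13] → 'cinut'; at [14:19] → 'cinu6'; at [19:22] → 'ci3'.
Since nothing is captured, `findall` lists the 4 matched substrings directly.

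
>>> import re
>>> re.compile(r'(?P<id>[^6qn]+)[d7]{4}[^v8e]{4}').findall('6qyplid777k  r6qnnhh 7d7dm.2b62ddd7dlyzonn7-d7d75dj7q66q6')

['ypli', 'hh ', '2d', '7-']

Pattern: one or more of any character except [6qn] (captured as 'id'); then exactly 4 of one of [d7], then exactly 4 of any character except [v8e].
Walking the string: at [2:14] match 'yplid777k  r', group 1 = 'ypli'; at [18:29] match 'hh 7d7dm.2b', group 1 = 'hh '; at [30:40] match '2ddd7dlyzo', group 1 = '2d'; at [42:52] match '7-d7d75dj7', group 1 = '7-'.
`findall` collects group 1 from each match (4 total).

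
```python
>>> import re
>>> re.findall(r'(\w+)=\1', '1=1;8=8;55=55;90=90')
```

['1', '8', '55', '90']

`\1` is not a pattern — it's the concrete string captured by group 1, re-applied verbatim.
Walking the string: at [0:3] match '1=1', group 1 = '1'; at [4:7] match '8=8', group 1 = '8'; at [8:13] match '55=55', group 1 = '55'; at [14:19] match '90=90', group 1 = '90'.
Because there's exactly one group, `findall` drops the full match and keeps group 1 from each hit.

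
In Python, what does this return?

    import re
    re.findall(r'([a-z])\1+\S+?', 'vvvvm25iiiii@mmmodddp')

['v', 'i', 'm', 'd']

A backreference is literal: `\1` must see the identical characters the first group matched.
Scanning left to right: at [0:5] match 'vvvvm', group 1 = 'v'; at [7:13] match 'iiiii@', group 1 = 'i'; at [13:17] match 'mmmo', group 1 = 'm'; at [17:21] match 'dddp', group 1 = 'd'.
Because there's exactly one group, `findall` drops the full match and keeps group 1 from each hit.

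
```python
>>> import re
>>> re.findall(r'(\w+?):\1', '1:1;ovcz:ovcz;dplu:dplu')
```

['1', 'ovcz', 'dplu']

A backreference is literal: `\1` must see the identical characters the first group matched.
`findall` collects group 1 from each match (3 total).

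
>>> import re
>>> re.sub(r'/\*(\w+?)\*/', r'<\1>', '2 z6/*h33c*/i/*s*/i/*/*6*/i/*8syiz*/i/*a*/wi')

'2 z6<h33c>i<s>i/*<6>i<8syiz>i<a>wi'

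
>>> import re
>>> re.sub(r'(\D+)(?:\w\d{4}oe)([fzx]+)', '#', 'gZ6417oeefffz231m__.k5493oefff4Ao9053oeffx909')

Each match is replaced by '#'.

'gZ6417oeefffz231#4#909'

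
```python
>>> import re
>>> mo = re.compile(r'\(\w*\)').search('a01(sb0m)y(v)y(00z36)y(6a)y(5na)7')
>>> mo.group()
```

'(sb0m)'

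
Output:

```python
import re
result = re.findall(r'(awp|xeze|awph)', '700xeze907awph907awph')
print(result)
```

Branches in `(...|...)` are attempted left-to-right; the first branch that allows the whole pattern to succeed is taken.
Matches: at [3:7] match 'xeze', group 1 = 'xeze'; at [10:13] match 'awp', group 1 = 'awp'; at [17:20] match 'awp', group 1 = 'awp'.
`findall` collects group 1 from each match (3 total).

['xeze', 'awp', 'awp']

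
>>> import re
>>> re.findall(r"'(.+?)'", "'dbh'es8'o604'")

['dbh', 'o604']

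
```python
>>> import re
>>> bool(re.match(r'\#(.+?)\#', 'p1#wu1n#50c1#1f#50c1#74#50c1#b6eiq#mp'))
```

False

`re.match` only tries the pattern at the start of the string.
Here the string doesn't start with a match, so the call returns None, and `bool(None)` is False.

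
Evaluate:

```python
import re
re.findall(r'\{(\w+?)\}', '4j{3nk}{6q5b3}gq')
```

Walking the string: at [2:7] match '{3nk}', group 1 = '3nk'; at [7:14] match '{6q5b3}', group 1 = '6q5b3'.
One capturing group, so `findall` returns just the captured substring from each match — 2 in all.

['3nk', '6q5b3']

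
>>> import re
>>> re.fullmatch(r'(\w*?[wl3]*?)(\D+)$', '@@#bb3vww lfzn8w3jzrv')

Pattern: zero or more of a word character (lazy), then zero or more of one of [wl3] (lazy) (captured); then one or more of a non-digit (captured); then anchored at the end.
For `fullmatch`, every character of the input must be accounted for by the pattern.
Here the string isn't matched end-to-end, so the call returns None.

None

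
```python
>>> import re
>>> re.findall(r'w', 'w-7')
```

This matches a literal 'w'.
Matches: at [0:1] → 'w'.
`findall` yields the raw match text (1 of them) because the pattern has no groups.

['w']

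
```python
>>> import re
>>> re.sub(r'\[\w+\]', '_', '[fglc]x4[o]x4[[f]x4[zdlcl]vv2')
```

'_x4_x4[_x4_vv2'

Matches: at [0:6] → '[fglc]'; at [8:11] → '[o]'; at [14:17] → '[f]'; at [19:26] → '[zdlcl]'.
Each match is replaced by '_'.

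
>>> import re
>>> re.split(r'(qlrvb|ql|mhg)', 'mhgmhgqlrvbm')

Branches in `(...|...)` are attempted left-to-right; the first branch that allows the whole pattern to succeed is taken.
Matches to split on: at [0:3] → 'mhg'; at [3:6] → 'mhg'; at [6:11] → 'qlrvb'.
The group in the pattern means `split` returns the separators' captures alongside the pieces.

['', 'mhg', '', 'mhg', '', 'qlrvb', 'm']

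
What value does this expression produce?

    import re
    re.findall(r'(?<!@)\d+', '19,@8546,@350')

['19', '546', '50']

The negative lookahead/lookbehind blocks any match where the forbidden context is present.
Matches: at [0:2] → '19'; at [5:8] → '546'; at [11:13] → '50'.
No capturing groups, so `findall` returns the 3 full match strings.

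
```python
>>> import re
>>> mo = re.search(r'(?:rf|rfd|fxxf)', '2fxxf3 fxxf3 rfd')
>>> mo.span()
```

(1, 5)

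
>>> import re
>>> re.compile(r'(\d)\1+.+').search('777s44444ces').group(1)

'7'

The match spans [0:12] → '777s44444ces'.
Captured: group 1 = '7'.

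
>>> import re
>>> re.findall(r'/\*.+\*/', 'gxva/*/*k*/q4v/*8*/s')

`findall` yields the raw match text (1 of them) because the pattern has no groups.

['/*/*k*/q4v/*8*/']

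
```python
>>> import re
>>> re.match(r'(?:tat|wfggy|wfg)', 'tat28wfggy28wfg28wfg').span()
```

`re.match` only tries the pattern at the start of the string.
The match spans [0:3] → 'tat'.

(0, 3)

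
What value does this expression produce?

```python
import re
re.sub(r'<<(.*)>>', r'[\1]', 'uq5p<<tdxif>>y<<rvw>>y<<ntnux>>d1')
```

'uq5p[tdxif>>y<<rvw>>y<<ntnux]d1'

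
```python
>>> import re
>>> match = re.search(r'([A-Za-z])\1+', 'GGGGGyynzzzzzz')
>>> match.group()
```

The backreference `\1` re-matches whatever the first group consumed, character for character.
`re.search` tries every starting position until one works.
The match spans [0:5] → 'GGGGG'.
Captured: group 1 = 'G'.

'GGGGG'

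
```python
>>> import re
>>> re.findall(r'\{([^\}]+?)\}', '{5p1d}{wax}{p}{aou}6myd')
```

Walking the string: at [0:6] match '{5p1d}', group 1 = '5p1d'; at [6:11] match '{wax}', group 1 = 'wax'; at [11:14] match '{p}', group 1 = 'p'; at [14:19] match '{aou}', group 1 = 'aou'.
Because there's exactly one group, `findall` drops the full match and keeps group 1 from each hit.

['5p1d', 'wax', 'p', 'aou']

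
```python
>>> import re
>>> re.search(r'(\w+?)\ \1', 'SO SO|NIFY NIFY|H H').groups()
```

A backreference is literal: `\1` must see the identical characters the first group matched.
`search` walks the string left to right and returns the first match it finds.
The match spans [0:5] → 'SO SO'.
Captured: group 1 = 'SO'.

('SO',)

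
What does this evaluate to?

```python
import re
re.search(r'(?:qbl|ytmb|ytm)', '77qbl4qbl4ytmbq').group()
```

The match spans [2:5] → 'qbl'.

'qbl'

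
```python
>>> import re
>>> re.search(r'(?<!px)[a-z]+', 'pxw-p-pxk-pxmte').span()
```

`(?!…)`/`(?<!…)` only lets a position through if the neighbouring text does NOT match; no characters are consumed.
Unlike `match`, `search` isn't anchored — it looks for the pattern anywhere in the string.
The match spans [0:3] → 'pxw'.

(0, 3)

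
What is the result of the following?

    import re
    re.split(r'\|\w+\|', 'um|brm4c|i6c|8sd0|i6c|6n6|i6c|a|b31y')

Matches to split on: at [2:9] → '|brm4c|'; at [12:18] → '|8sd0|'; at [21:26] → '|6n6|'; at [29:32] → '|a|'.
Each match becomes a cut point; 5 segments remain.

['um', 'i6c', 'i6c', 'i6c', 'b31y']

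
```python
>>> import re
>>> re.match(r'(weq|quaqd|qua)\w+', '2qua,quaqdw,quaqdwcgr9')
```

None

`match` is anchored at position 0; if the pattern doesn't fit there, it returns None.
Here position 0 doesn't satisfy it, so the call returns None.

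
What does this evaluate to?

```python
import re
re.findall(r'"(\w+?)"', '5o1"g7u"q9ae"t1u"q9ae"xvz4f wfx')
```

With a single group, `findall` returns only what that group captured — 2 items.

['g7u', 't1u']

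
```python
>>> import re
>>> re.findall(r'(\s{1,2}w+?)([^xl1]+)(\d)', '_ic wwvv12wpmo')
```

`findall` packs the 3 group values into a tuple for every match.

[(' w', 'wvv', '1')]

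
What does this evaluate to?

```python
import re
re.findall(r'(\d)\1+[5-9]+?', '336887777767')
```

A backreference is literal: `\1` must see the identical characters the first group matched.
One capturing group, so `findall` returns just the captured substring from each match — 3 in all.

['3', '8', '7']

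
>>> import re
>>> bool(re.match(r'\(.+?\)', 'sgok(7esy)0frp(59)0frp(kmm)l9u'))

`match` is anchored at position 0; if the pattern doesn't fit there, it returns None.
Here the pattern fails at index 0, so the call returns None, and `bool(None)` is False.

False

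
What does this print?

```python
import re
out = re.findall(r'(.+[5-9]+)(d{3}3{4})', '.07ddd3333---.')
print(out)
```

`findall` packs the 2 group values into a tuple for every match.

[('.07', 'ddd3333')]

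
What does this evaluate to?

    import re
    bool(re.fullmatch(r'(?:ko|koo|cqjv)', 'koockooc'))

False

`re.fullmatch` requires the pattern to consume the entire string.
Here the string isn't matched end-to-end, so the call returns None, and `bool(None)` is False.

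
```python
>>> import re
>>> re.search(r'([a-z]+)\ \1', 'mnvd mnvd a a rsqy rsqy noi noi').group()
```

`\1` is not a pattern — it's the concrete string captured by group 1, re-applied verbatim.
Unlike `match`, `search` isn't anchored — it looks for the pattern anywhere in the string.
The match spans [0:9] → 'mnvd mnvd'.
Captured: group 1 = 'mnvd'.

'mnvd mnvd'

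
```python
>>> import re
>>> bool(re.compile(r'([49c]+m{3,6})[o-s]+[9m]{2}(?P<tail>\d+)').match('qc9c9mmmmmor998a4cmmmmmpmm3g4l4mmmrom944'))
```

This matches one or more of one of [49c], then 3 to 6 of a literal 'm' (captured); then one or more of a character in [o-s], then exactly 2 of one of [9m]; then one or more of a digit (captured as 'tail').
With `match`, the pattern is implicitly anchored at the beginning.
Here the pattern fails at index 0, so the call returns None, and `bool(None)` is False.

False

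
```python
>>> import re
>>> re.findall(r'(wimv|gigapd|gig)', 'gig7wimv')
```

With a single group, `findall` returns only what that group captured — 2 items.

['gig', 'wimv']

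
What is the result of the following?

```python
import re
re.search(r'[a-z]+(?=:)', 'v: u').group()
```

The `(?=…)`/`(?<=…)` assertion just peeks at neighbouring text; it doesn't advance the match position.
`search` walks the string left to right and returns the first match it finds.
The match spans [0:1] → 'v'.

'v'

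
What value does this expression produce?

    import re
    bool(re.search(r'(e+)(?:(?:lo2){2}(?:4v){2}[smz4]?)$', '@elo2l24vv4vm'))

False

Here nothing in the string fits, so the call returns None, and `bool(None)` is False.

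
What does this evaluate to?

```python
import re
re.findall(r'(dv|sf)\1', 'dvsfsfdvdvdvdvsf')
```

A backreference is literal: `\1` must see the identical characters the first group matched.
`findall` collects group 1 from each match (3 total).

['sf', 'dv', 'dv']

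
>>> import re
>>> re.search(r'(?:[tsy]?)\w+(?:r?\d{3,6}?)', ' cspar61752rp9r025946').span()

(1, 21)

This matches optionally one of [tsy] (non-capturing group); then one or more of a word character; then optionally a literal 'r', then 3 to 6 of a digit (lazy) (non-capturing group).
Unlike `match`, `search` isn't anchored — it looks for the pattern anywhere in the string.
The match spans [1:21] → 'cspar61752rp9r025946'.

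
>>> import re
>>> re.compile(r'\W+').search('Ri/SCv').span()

(2, 3)

Pattern: one or more of a non-word character.
`search` walks the string left to right and returns the first match it finds.
The match spans [2:3] → '/'.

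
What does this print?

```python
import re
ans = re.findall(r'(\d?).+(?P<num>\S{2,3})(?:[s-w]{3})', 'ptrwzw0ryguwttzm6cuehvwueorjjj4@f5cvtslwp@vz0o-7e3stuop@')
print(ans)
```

Pattern: optionally a digit (captured); then one or more of any character; then 2 to 3 of a non-whitespace character (captured as 'num'); then exactly 3 of a character in [s-w] (non-capturing group).
Walking the string: at [0:53] match 'ptrwzw0ryguwttzm6cuehvwueorjjj4@f5cvtslwp@vz0o-7e3stu', groups = ('', 'e3').
Multiple groups make `findall` return tuples — one 2-tuple for the one match.

[('', 'e3')]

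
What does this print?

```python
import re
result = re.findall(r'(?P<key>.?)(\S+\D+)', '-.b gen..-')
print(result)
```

[('-', '.b gen..-')]

This matches optionally any character (captured as 'key'); then one or more of a non-whitespace character, then one or more of a non-digit (captured).
Matches: at [0:10] match '-.b gen..-', groups = ('-', '.b gen..-').
With 2 capturing groups, `findall` returns a 2-tuple per match.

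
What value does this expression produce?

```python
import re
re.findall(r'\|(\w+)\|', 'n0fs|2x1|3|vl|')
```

Walking the string: at [4:9] match '|2x1|', group 1 = '2x1'; at [10:14] match '|vl|', group 1 = 'vl'.
One capturing group, so `findall` returns just the captured substring from each match — 2 in all.

['2x1', 'vl']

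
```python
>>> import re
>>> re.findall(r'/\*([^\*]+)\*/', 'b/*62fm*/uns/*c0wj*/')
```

['62fm', 'c0wj']

Matches: at [1:9] match '/*62fm*/', group 1 = '62fm'; at [12:20] match '/*c0wj*/', group 1 = 'c0wj'.
One capturing group, so `findall` returns just the captured substring from each match — 2 in all.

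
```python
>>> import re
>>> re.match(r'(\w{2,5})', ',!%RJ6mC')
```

`re.match` only tries the pattern at the start of the string.
Here position 0 doesn't satisfy it, so the call returns None.

None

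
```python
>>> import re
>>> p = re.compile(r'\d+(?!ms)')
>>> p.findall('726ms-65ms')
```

['72', '6']

The negative lookahead/lookbehind blocks any match where the forbidden context is present.
Scanning left to right: at [0:2] → '72'; at [6:7] → '6'.
`findall` yields the raw match text (2 of them) because the pattern has no groups.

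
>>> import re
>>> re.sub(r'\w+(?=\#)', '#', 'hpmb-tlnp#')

The `(?=…)`/`(?<=…)` assertion just peeks at neighbouring text; it doesn't advance the match position.
`sub` substitutes '#' at each match site.

'hpmb-##'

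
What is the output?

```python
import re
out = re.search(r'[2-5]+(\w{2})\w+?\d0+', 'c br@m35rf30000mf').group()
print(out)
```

The pattern matches one or more of a character in [2-5]; then exactly 2 of a word character (captured); then one or more of a word character (lazy), then a digit, then one or more of a literal '0'.
`search` walks the string left to right and returns the first match it finds.
The match spans [6:15] → '35rf30000'.
Captured: group 1 = 'rf'.

35rf30000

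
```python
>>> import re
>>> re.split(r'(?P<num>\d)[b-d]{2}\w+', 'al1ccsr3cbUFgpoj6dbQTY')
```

With a capturing group present, the delimiter's captured portion is kept in the result list.

['al', '1', '']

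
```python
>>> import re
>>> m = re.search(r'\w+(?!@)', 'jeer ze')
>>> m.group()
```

'jeer'

Because the assertion is negative and zero-width, positions next to the forbidden text are skipped.
The match spans [0:4] → 'jeer'.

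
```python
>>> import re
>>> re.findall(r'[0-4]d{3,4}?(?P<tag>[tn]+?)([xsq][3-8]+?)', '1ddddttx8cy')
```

Multiple groups make `findall` return tuples — one 2-tuple for the one match.

[('tt', 'x8')]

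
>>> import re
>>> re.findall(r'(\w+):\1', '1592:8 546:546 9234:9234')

`\1` has to match the exact text group 1 already captured.
One capturing group, so `findall` returns just the captured substring from each match — 2 in all.

['546', '9234']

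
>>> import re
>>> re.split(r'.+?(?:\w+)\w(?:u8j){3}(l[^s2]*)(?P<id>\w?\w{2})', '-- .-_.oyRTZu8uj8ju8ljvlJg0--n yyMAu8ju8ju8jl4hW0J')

This matches one or more of any character (lazy); then one or more of a word character (non-capturing group); then a word character, then the literal 'u8j' repeated 3 times; then the literal 'l', then zero or more of any character except [s2] (captured); then optionally a word character, then exactly 2 of a word character (captured as 'id').
With a capturing group present, the delimiter's captured portion is kept in the result list.

['', 'l4hW', '0J', '']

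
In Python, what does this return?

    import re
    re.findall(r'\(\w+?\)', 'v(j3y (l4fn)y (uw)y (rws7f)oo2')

['(l4fn)', '(uw)', '(rws7f)']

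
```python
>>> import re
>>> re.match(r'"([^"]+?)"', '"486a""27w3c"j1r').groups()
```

`re.match` only tries the pattern at the start of the string.
The match spans [0:6] → '"486a"'.
Captured: group 1 = '486a'.

('486a',)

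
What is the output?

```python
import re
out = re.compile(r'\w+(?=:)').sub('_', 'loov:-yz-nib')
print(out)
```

_:-yz-nib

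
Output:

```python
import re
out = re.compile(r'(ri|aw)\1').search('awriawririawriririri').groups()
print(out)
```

The match spans [6:10] → 'riri'.
Captured: group 1 = 'ri'.

('ri',)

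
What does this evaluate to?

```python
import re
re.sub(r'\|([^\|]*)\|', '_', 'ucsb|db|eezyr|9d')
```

Every occurrence is swapped for '_'.

'ucsb_eezyr|9d'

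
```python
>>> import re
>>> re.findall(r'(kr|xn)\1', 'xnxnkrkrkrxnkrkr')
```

['xn', 'kr', 'kr']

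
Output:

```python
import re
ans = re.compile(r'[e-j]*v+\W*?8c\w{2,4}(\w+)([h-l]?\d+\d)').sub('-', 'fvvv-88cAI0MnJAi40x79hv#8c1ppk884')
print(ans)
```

fvvv-88cAI0MnJAi40x79-

Every occurrence is swapped for '-'.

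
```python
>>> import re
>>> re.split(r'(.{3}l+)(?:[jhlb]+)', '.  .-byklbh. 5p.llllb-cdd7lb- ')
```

This matches exactly 3 of any character, then one or more of a literal 'l' (captured); then one or more of one of [jhlb] (non-capturing group).
Matches to split on: at [5:11] → 'byklbh'; at [13:21] → '5p.llllb'; at [23:28] → 'dd7lb'.
With a capturing group present, the delimiter's captured portion is kept in the result list.

['.  .-', 'bykl', '. ', '5p.llll', '-c', 'dd7l', '- ']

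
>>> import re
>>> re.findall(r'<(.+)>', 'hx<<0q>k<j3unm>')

['<0q>k<j3unm']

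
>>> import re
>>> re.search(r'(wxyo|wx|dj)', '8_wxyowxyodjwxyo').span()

(2, 6)

The regex engine tests alternatives in the order written; an earlier branch that matches wins even if a later one would match more.
`re.search` scans for the first position where the pattern succeeds.
The match spans [2:6] → 'wxyo'.
Captured: group 1 = 'wxyo'.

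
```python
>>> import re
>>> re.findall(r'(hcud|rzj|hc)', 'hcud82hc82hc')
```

`|` is ordered: at each position the engine commits to the first alternative that works.
Because there's exactly one group, `findall` drops the full match and keeps group 1 from each hit.

['hcud', 'hc', 'hc']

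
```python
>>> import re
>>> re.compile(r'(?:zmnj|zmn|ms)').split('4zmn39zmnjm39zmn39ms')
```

['4', '39', 'm39', '39', '']

Alternation tries branches left to right and keeps the first one that lets the overall match succeed at that position.
Each match becomes a cut point; 5 segments remain.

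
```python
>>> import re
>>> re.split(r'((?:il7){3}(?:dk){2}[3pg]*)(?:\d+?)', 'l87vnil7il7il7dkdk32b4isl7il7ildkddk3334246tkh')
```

['l87vn', 'il7il7il7dkdk3', 'b4isl7il7ildkddk3334246tkh']

The pattern matches the literal 'il7' repeated 3 times, then the literal 'dk' repeated 2 times, then zero or more of one of [3pg] (captured); then one or more of a digit (lazy) (non-capturing group).
Matches to split on: at [5:20] → 'il7il7il7dkdk32'.
Because the pattern has a capturing group, `split` also inserts each captured text between the pieces.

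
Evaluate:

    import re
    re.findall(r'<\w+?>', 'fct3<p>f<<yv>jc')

Matches: at [4:7] → '<p>'; at [9:13] → '<yv>'.
`findall` yields the raw match text (2 of them) because the pattern has no groups.

['<p>', '<yv>']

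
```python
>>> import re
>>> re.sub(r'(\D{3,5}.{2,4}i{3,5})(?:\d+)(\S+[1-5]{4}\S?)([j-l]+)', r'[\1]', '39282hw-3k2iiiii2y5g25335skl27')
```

Pattern: 3 to 5 of a non-digit, then 2 to 4 of any character, then 3 to 5 of the literal 'i' (captured); then one or more of a digit (non-capturing group); then one or more of a non-whitespace character, then exactly 4 of a character in [1-5], then optionally a non-whitespace character (captured); then one or more of a character in [j-l] (captured).
Matches: at [5:28] → 'hw-3k2iiiii2y5g25335skl'.
`\1` in the replacement pulls in group 1's text for each match.

'39282[hw-3k2iiiii]27'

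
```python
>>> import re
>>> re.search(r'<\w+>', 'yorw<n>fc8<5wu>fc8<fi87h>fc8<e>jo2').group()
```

'<n>'

`search` walks the string left to right and returns the first match it finds.
The match spans [4:7] → '<n>'.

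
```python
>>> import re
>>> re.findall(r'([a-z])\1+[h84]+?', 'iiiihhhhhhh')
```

A backreference is literal: `\1` must see the identical characters the first group matched.
With a single group, `findall` returns only what that group captured — 2 items.

['i', 'h']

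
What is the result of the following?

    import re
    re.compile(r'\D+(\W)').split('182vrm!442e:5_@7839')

This matches one or more of a non-digit; then a non-word character (captured).
Matches to split on: at [3:7] → 'vrm!'; at [10:12] → 'e:'; at [13:15] → '_@'.
`re.split` interleaves the captured-group text with the surrounding fragments.

['182', '!', '442', ':', '5', '@', '7839']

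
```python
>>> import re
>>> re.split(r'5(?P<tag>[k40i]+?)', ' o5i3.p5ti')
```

This matches a literal '5'; then one or more of one of [k40i] (lazy) (captured as 'tag').
Matches to split on: at [2:4] → '5i'.
With a capturing group present, the delimiter's captured portion is kept in the result list.

[' o', 'i', '3.p5ti']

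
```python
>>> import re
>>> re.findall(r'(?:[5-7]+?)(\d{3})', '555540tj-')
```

Pattern: one or more of a character in [5-7] (lazy) (non-capturing group); then exactly 3 of a digit (captured).
A non-greedy quantifier consumes as few characters as it can — just enough that the remainder of the pattern still matches from where it stops; whatever follows it matches normally.
Scanning left to right: at [0:4] match '5555', group 1 = '555'.
One capturing group, so `findall` returns just the captured substring from the one match — 1 in all.

['555']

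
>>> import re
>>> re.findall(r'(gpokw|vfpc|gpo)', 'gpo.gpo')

['gpo', 'gpo']

Walking the string: at [0:3] match 'gpo', group 1 = 'gpo'; at [4:7] match 'gpo', group 1 = 'gpo'.
`findall` collects group 1 from each match (2 total).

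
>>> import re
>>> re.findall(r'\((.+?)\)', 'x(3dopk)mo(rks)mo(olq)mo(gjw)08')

['3dopk', 'rks', 'olq', 'gjw']

A non-greedy quantifier consumes as few characters as it can — just enough that the remainder of the pattern still matches from where it stops; whatever follows it matches normally.
Scanning left to right: at [1:8] match '(3dopk)', group 1 = '3dopk'; at [10:15] match '(rks)', group 1 = 'rks'; at [17:22] match '(olq)', group 1 = 'olq'; at [24:29] match '(gjw)', group 1 = 'gjw'.
One capturing group, so `findall` returns just the captured substring from each match — 4 in all.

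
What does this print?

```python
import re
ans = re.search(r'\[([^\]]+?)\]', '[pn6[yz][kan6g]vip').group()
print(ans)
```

[pn6[yz]

`search` walks the string left to right and returns the first match it finds.
The match spans [0:8] → '[pn6[yz]'.
Captured: group 1 = 'pn6[yz'.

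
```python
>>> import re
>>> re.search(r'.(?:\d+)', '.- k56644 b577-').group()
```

'k56644'

The pattern matches any character; then one or more of a digit (non-capturing group).
`re.search` tries every starting position until one works.
The match spans [3:9] → 'k56644'.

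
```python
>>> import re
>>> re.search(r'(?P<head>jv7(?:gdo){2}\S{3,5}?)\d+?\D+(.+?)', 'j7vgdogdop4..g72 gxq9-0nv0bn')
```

None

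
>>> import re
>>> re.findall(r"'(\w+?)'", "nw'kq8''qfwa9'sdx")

Scanning left to right: at [2:7] match "'kq8'", group 1 = 'kq8'; at [7:14] match "'qfwa9'", group 1 = 'qfwa9'.
`findall` collects group 1 from each match (2 total).

['kq8', 'qfwa9']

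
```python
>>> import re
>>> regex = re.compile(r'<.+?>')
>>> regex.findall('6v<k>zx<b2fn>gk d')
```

Scanning left to right: at [2:5] → '<k>'; at [7:13] → '<b2fn>'.
Since nothing is captured, `findall` lists the 2 matched substrings directly.

['<k>', '<b2fn>']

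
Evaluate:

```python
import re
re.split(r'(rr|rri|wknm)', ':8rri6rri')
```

[':8', 'rr', 'i6', 'rr', 'i']

Branches in `(...|...)` are attempted left-to-right; the first branch that allows the whole pattern to succeed is taken.
`re.split` interleaves the captured-group text with the surrounding fragments.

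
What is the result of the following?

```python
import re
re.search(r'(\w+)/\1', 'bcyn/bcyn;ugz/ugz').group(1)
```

'bcyn'

The backreference `\1` re-matches whatever the first group consumed, character for character.
`re.search` scans for the first position where the pattern succeeds.
The match spans [0:9] → 'bcyn/bcyn'.
Captured: group 1 = 'bcyn'.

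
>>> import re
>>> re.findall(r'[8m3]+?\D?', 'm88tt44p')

This matches one or more of one of [8m3] (lazy); then optionally a non-digit.
Scanning left to right: at [0:1] → 'm'; at [1:2] → '8'; at [2:4] → '8t'.
Since nothing is captured, `findall` lists the 3 matched substrings directly.

['m', '8', '8t']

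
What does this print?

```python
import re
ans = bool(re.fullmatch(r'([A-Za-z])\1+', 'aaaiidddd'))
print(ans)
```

For `fullmatch`, every character of the input must be accounted for by the pattern.
Here the pattern can't cover the whole string, so the call returns None, and `bool(None)` is False.

False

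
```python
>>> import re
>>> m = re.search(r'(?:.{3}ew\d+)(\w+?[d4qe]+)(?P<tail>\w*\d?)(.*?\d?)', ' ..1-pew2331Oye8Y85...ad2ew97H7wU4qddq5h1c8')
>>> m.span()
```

This matches exactly 3 of any character, then the literal 'ew', then one or more of a digit (non-capturing group); then one or more of a word character (lazy), then one or more of one of [d4qe] (captured); then zero or more of a word character, then optionally a digit (captured as 'tail'); then zero or more of any character (lazy), then optionally a digit (captured).
`search` walks the string left to right and returns the first match it finds.
The match spans [3:19] → '1-pew2331Oye8Y85'.
Captured: group 1 = 'Oye', group 2 = '8Y85', group 3 = ''.

(3, 19)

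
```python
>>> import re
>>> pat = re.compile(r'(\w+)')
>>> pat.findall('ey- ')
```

['ey']

The pattern matches one or more of a word character (captured).
Scanning left to right: at [0:2] match 'ey', group 1 = 'ey'.
`findall` collects group 1 from the one match (1 total).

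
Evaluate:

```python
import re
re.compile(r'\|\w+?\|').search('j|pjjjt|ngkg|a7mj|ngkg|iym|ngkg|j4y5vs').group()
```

'|pjjjt|'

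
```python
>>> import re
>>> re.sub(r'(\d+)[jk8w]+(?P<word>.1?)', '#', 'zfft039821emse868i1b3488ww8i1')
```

'zfft#emse#b#'

Pattern: one or more of a digit (captured); then one or more of one of [jk8w]; then any character, then optionally the literal '1' (captured as 'word').
Matches: at [4:10] → '039821'; at [14:19] → '868i1'; at [20:29] → '3488ww8i1'.
`sub` substitutes '#' at each match site.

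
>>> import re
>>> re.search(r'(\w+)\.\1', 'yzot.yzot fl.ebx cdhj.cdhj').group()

The backreference `\1` re-matches whatever the first group consumed, character for character.
`re.search` scans for the first position where the pattern succeeds.
The match spans [0:9] → 'yzot.yzot'.
Captured: group 1 = 'yzot'.

'yzot.yzot'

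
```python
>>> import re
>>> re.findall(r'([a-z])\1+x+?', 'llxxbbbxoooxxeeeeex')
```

`\1` is not a pattern — it's the concrete string captured by group 1, re-applied verbatim.
Walking the string: at [0:3] match 'llx', group 1 = 'l'; at [4:8] match 'bbbx', group 1 = 'b'; at [8:12] match 'ooox', group 1 = 'o'; at [13:19] match 'eeeeex', group 1 = 'e'.
One capturing group, so `findall` returns just the captured substring from each match — 4 in all.

['l', 'b', 'o', 'e']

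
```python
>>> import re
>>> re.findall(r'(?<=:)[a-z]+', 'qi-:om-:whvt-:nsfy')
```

['om', 'whvt', 'nsfy']

The `(?=…)`/`(?<=…)` assertion just peeks at neighbouring text; it doesn't advance the match position.
Walking the string: at [4:6] → 'om'; at [8:12] → 'whvt'; at [14:18] → 'nsfy'.
Since nothing is captured, `findall` lists the 3 matched substrings directly.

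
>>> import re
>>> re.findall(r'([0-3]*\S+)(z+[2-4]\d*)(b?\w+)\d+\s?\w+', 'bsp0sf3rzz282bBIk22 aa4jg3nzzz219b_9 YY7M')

This matches zero or more of a character in [0-3], then one or more of a non-whitespace character (captured); then one or more of a literal 'z', then a character in [2-4], then zero or more of a digit (captured); then optionally the literal 'b', then one or more of a word character (captured); then one or more of a digit, then optionally whitespace, then one or more of a word character.
Matches: at [0:36] match 'bsp0sf3rzz282bBIk22 aa4jg3nzzz219b_9', groups = ('bsp0sf3rz', 'z282', 'bBIk2').
`findall` packs the 3 group values into a tuple for every match.

[('bsp0sf3rz', 'z282', 'bBIk2')]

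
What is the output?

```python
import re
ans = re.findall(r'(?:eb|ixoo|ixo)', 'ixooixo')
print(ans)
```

Branches in `(...|...)` are attempted left-to-right; the first branch that allows the whole pattern to succeed is taken.
Matches: at [0:4] → 'ixoo'; at [4:7] → 'ixo'.
No capturing groups, so `findall` returns the 2 full match strings.

['ixoo', 'ixo']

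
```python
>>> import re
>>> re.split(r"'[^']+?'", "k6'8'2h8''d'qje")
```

Matches to split on: at [2:5] → "'8'"; at [9:12] → "'d'".
Splitting on the pattern gives 3 pieces.

['k6', "2h8'", 'qje']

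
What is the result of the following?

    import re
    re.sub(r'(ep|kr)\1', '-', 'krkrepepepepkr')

`\1` has to match the exact text group 1 already captured.
Matches: at [0:4] → 'krkr'; at [4:8] → 'epep'; at [8:12] → 'epep'.
Every occurrence is swapped for '-'.

'---kr'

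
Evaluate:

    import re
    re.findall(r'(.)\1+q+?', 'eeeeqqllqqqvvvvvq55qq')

A backreference is literal: `\1` must see the identical characters the first group matched.
Walking the string: at [0:5] match 'eeeeq', group 1 = 'e'; at [6:9] match 'llq', group 1 = 'l'; at [11:17] match 'vvvvvq', group 1 = 'v'; at [17:20] match '55q', group 1 = '5'.
`findall` collects group 1 from each match (4 total).

['e', 'l', 'v', '5']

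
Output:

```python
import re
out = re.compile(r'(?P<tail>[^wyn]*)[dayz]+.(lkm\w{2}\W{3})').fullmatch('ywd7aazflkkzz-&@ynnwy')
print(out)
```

None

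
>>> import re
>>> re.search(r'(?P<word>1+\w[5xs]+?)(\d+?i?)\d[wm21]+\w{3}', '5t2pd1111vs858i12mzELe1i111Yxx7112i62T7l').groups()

The pattern matches one or more of a literal '1', then a word character, then one or more of one of [5xs] (lazy) (captured as 'word'); then one or more of a digit (lazy), then optionally a literal 'i' (captured); then a digit, then one or more of one of [wm21], then exactly 3 of a word character.
Unlike `match`, `search` isn't anchored — it looks for the pattern anywhere in the string.
The match spans [5:21] → '1111vs858i12mzEL'.
Captured: group 1 = '1111vs', group 2 = '858i'.

('1111vs', '858i')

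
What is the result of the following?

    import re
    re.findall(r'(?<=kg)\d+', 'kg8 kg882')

['8', '882']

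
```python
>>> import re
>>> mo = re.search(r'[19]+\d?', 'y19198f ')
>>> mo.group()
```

'19198'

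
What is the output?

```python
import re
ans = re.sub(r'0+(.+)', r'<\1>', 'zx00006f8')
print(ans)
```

Pattern: one or more of a literal '0'; then one or more of any character (captured).
Each match is replaced using the text its own group 1 captured.

zx<6f8>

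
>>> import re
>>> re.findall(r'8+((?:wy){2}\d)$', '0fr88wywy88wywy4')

['wywy4']

`findall` collects group 1 from the one match (1 total).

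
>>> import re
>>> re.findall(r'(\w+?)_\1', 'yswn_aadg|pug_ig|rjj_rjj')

['rjj']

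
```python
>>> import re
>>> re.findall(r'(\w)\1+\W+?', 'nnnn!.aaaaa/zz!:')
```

['n', 'a', 'z']

`\1` has to match the exact text group 1 already captured.
Because there's exactly one group, `findall` drops the full match and keeps group 1 from each hit.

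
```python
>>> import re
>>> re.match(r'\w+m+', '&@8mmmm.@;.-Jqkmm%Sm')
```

None

With `match`, the pattern is implicitly anchored at the beginning.
Here the pattern fails at index 0, so the call returns None.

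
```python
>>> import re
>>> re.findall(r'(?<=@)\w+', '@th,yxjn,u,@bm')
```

The lookaround is zero-width — it requires the adjacent text to match without consuming it, so the asserted text isn't part of the match.
Scanning left to right: at [1:3] → 'th'; at [12:14] → 'bm'.
With no groups in the pattern, `findall` gives back each whole match — 2 here.

['th', 'bm']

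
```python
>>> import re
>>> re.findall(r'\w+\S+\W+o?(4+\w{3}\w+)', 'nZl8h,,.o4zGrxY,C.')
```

This matches one or more of a word character; then one or more of a non-whitespace character, then one or more of a non-word character, then optionally a literal 'o'; then one or more of the literal '4', then exactly 3 of a word character, then one or more of a word character (captured).
Walking the string: at [0:15] match 'nZl8h,,.o4zGrxY', group 1 = '4zGrxY'.
Because there's exactly one group, `findall` drops the full match and keeps group 1 from the one hit.

['4zGrxY']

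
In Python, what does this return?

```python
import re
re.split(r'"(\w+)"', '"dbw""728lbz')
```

['', 'dbw', '"728lbz']

Matches to split on: at [0:5] → '"dbw"'.
Because the pattern has a capturing group, `split` also inserts each captured text between the pieces.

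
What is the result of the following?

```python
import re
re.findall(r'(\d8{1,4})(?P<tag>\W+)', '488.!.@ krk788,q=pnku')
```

[('488', '.!.@ '), ('788', ',')]

This matches a digit, then 1 to 4 of a literal '8' (captured); then one or more of a non-word character (captured as 'tag').
Scanning left to right: at [0:8] match '488.!.@ ', groups = ('488', '.!.@ '); at [11:15] match '788,', groups = ('788', ',').
2 groups means each result is a tuple of 2 captured strings — 2 here.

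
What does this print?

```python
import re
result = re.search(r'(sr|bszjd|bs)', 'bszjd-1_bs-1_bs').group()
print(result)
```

bszjd

Alternation isn't longest-match — the leftmost alternative that fits at this position is chosen.
`search` walks the string left to right and returns the first match it finds.
The match spans [0:5] → 'bszjd'.
Captured: group 1 = 'bszjd'.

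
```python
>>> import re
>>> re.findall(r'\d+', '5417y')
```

Pattern: one or more of a digit.
No capturing groups, so `findall` returns the 1 full match string.

['5417']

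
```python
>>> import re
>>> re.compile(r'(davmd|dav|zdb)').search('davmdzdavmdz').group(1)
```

'davmd'

The match spans [0:5] → 'davmd'.
Captured: group 1 = 'davmd'.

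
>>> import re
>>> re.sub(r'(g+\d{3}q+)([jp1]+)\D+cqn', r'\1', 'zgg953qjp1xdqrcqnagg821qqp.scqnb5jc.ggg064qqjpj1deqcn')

'zgg953qagg821qqb5jc.ggg064qqjpj1deqcn'

The replacement refers to a captured group, so each match is rewritten using its own captured text.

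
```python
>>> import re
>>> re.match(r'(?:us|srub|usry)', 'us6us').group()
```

'us'

`match` is anchored at position 0; if the pattern doesn't fit there, it returns None.
The match spans [0:2] → 'us'.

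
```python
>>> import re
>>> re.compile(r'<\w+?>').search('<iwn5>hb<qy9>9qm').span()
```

Unlike `match`, `search` isn't anchored — it looks for the pattern anywhere in the string.
The match spans [0:6] → '<iwn5>'.

(0, 6)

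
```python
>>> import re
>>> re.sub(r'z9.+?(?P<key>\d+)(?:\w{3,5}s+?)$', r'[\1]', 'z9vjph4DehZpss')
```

'[4]'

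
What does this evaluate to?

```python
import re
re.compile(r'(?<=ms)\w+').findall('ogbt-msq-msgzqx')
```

['q', 'gzqx']

The `(?=…)`/`(?<=…)` assertion just peeks at neighbouring text; it doesn't advance the match position.
No capturing groups, so `findall` returns the 2 full match strings.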